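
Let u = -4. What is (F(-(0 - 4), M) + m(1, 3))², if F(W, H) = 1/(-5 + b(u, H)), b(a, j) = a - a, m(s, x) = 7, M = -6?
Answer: 1156/25 ≈ 46.240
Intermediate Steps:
b(a, j) = 0
F(W, H) = -⅕ (F(W, H) = 1/(-5 + 0) = 1/(-5) = -⅕)
(F(-(0 - 4), M) + m(1, 3))² = (-⅕ + 7)² = (34/5)² = 1156/25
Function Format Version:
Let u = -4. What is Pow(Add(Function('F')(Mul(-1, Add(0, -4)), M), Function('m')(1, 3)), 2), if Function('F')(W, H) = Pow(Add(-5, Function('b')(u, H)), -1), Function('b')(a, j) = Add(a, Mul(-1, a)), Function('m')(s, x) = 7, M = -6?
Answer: Rational(1156, 25) ≈ 46.240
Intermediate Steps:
Function('b')(a, j) = 0
Function('F')(W, H) = Rational(-1, 5) (Function('F')(W, H) = Pow(Add(-5, 0), -1) = Pow(-5, -1) = Rational(-1, 5))
Pow(Add(Function('F')(Mul(-1, Add(0, -4)), M), Function('m')(1, 3)), 2) = Pow(Add(Rational(-1, 5), 7), 2) = Pow(Rational(34, 5), 2) = Rational(1156, 25)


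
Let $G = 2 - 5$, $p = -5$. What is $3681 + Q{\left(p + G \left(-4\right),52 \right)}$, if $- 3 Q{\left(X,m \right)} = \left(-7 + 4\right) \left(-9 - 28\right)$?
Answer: $3644$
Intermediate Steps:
$G = -3$ ($G = 2 - 5 = -3$)
$Q{\left(X,m \right)} = -37$ ($Q{\left(X,m \right)} = - \frac{\left(-7 + 4\right) \left(-9 - 28\right)}{3} = - \frac{\left(-3\right) \left(-37\right)}{3} = \left(- \frac{1}{3}\right) 111 = -37$)
$3681 + Q{\left(p + G \left(-4\right),52 \right)} = 3681 - 37 = 3644$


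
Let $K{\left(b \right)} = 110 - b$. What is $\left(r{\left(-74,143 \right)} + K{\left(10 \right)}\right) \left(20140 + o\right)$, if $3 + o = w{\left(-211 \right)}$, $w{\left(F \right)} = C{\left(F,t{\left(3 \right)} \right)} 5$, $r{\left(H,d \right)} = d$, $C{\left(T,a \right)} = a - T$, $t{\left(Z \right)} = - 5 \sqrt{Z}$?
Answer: $5149656 - 6075 \sqrt{3} \approx 5.1391 \cdot 10^{6}$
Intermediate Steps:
$w{\left(F \right)} = - 25 \sqrt{3} - 5 F$ ($w{\left(F \right)} = \left(- 5 \sqrt{3} - F\right) 5 = \left(- F - 5 \sqrt{3}\right) 5 = - 25 \sqrt{3} - 5 F$)
$o = 1052 - 25 \sqrt{3}$ ($o = -3 - \left(-1055 + 25 \sqrt{3}\right) = -3 + \left(- 25 \sqrt{3} + 1055\right) = -3 + \left(1055 - 25 \sqrt{3}\right) = 1052 - 25 \sqrt{3} \approx 1008.7$)
$\left(r{\left(-74,143 \right)} + K{\left(10 \right)}\right) \left(20140 + o\right) = \left(143 + \left(110 - 10\right)\right) \left(20140 + \left(1052 - 25 \sqrt{3}\right)\right) = \left(143 + \left(110 - 10\right)\right) \left(21192 - 25 \sqrt{3}\right) = \left(143 + 100\right) \left(21192 - 25 \sqrt{3}\right) = 243 \left(21192 - 25 \sqrt{3}\right) = 5149656 - 6075 \sqrt{3}$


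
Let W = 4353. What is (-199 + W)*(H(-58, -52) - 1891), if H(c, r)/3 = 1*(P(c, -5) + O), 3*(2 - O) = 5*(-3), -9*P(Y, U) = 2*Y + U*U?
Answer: -22925926/3 ≈ -7.6420e+6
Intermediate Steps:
P(Y, U) = -2*Y/9 - U**2/9 (P(Y, U) = -(2*Y + U*U)/9 = -(2*Y + U**2)/9 = -(U**2 + 2*Y)/9 = -2*Y/9 - U**2/9)
O = 7 (O = 2 - 5*(-3)/3 = 2 - 1/3*(-15) = 2 + 5 = 7)
H(c, r) = 38/3 - 2*c/3 (H(c, r) = 3*(1*((-2*c/9 - 1/9*(-5)**2) + 7)) = 3*(1*((-2*c/9 - 1/9*25) + 7)) = 3*(1*((-2*c/9 - 25/9) + 7)) = 3*(1*((-25/9 - 2*c/9) + 7)) = 3*(1*(38/9 - 2*c/9)) = 3*(38/9 - 2*c/9) = 38/3 - 2*c/3)
(-199 + W)*(H(-58, -52) - 1891) = (-199 + 4353)*((38/3 - 2/3*(-58)) - 1891) = 4154*((38/3 + 116/3) - 1891) = 4154*(154/3 - 1891) = 4154*(-5519/3) = -22925926/3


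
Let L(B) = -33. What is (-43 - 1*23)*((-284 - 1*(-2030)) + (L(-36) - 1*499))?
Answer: -80124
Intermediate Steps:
(-43 - 1*23)*((-284 - 1*(-2030)) + (L(-36) - 1*499)) = (-43 - 1*23)*((-284 - 1*(-2030)) + (-33 - 1*499)) = (-43 - 23)*((-284 + 2030) + (-33 - 499)) = -66*(1746 - 532) = -66*1214 = -80124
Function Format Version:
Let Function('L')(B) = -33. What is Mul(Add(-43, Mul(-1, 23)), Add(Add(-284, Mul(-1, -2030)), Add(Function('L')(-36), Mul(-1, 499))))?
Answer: -80124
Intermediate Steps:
Mul(Add(-43, Mul(-1, 23)), Add(Add(-284, Mul(-1, -2030)), Add(Function('L')(-36), Mul(-1, 499)))) = Mul(Add(-43, Mul(-1, 23)), Add(Add(-284, Mul(-1, -2030)), Add(-33, Mul(-1, 499)))) = Mul(Add(-43, -23), Add(Add(-284, 2030), Add(-33, -499))) = Mul(-66, Add(1746, -532)) = Mul(-66, 1214) = -80124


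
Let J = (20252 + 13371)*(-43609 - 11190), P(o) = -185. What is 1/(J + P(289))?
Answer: -1/1842506962 ≈ -5.4274e-10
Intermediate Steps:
J = -1842506777 (J = 33623*(-54799) = -1842506777)
1/(J + P(289)) = 1/(-1842506777 - 185) = 1/(-1842506962) = -1/1842506962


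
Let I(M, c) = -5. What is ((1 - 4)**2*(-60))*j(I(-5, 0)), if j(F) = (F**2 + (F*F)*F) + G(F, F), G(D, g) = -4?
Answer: 56160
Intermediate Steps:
j(F) = -4 + F**2 + F**3 (j(F) = (F**2 + (F*F)*F) - 4 = (F**2 + F**2*F) - 4 = (F**2 + F**3) - 4 = -4 + F**2 + F**3)
((1 - 4)**2*(-60))*j(I(-5, 0)) = ((1 - 4)**2*(-60))*(-4 + (-5)**2 + (-5)**3) = ((-3)**2*(-60))*(-4 + 25 - 125) = (9*(-60))*(-104) = -540*(-104) = 56160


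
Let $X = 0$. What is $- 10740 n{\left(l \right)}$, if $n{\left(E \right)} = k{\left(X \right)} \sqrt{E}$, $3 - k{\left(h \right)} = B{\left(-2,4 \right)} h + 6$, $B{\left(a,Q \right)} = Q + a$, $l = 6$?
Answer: $32220 \sqrt{6} \approx 78923.0$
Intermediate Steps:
$k{\left(h \right)} = -3 - 2 h$ ($k{\left(h \right)} = 3 - \left(\left(4 - 2\right) h + 6\right) = 3 - \left(2 h + 6\right) = 3 - \left(6 + 2 h\right) = -3 - 2 h$)
$n{\left(E \right)} = - 3 \sqrt{E}$ ($n{\left(E \right)} = \left(-3 - 0\right) \sqrt{E} = \left(-3 + 0\right) \sqrt{E} = - 3 \sqrt{E}$)
$- 10740 n{\left(l \right)} = - 10740 \left(- 3 \sqrt{6}\right) = 32220 \sqrt{6}$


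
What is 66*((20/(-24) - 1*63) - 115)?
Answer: -11803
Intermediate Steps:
66*((20/(-24) - 1*63) - 115) = 66*((20*(-1/24) - 63) - 115) = 66*((-5/6 - 63) - 115) = 66*(-383/6 - 115) = 66*(-1073/6) = -11803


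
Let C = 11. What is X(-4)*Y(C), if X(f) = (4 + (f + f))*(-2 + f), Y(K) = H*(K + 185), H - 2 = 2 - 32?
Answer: -131712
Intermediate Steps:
H = -28 (H = 2 + (2 - 32) = 2 - 30 = -28)
Y(K) = -5180 - 28*K (Y(K) = -28*(K + 185) = -28*(185 + K) = -5180 - 28*K)
X(f) = (-2 + f)*(4 + 2*f) (X(f) = (4 + 2*f)*(-2 + f) = (-2 + f)*(4 + 2*f))
X(-4)*Y(C) = (-8 + 2*(-4)²)*(-5180 - 28*11) = (-8 + 2*16)*(-5180 - 308) = (-8 + 32)*(-5488) = 24*(-5488) = -131712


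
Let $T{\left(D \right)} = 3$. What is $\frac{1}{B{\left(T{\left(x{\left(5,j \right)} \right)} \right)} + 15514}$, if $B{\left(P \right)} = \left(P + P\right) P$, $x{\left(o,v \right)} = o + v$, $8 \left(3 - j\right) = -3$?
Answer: $\frac{1}{15532} \approx 6.4383 \cdot 10^{-5}$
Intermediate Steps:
$j = \frac{27}{8}$ ($j = 3 - - \frac{3}{8} = 3 + \frac{3}{8} = \frac{27}{8} \approx 3.375$)
$B{\left(P \right)} = 2 P^{2}$ ($B{\left(P \right)} = 2 P P = 2 P^{2}$)
$\frac{1}{B{\left(T{\left(x{\left(5,j \right)} \right)} \right)} + 15514} = \frac{1}{2 \cdot 3^{2} + 15514} = \frac{1}{2 \cdot 9 + 15514} = \frac{1}{18 + 15514} = \frac{1}{15532}$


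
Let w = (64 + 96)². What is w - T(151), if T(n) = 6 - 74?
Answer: 25668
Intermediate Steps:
T(n) = -68
w = 25600 (w = 160² = 25600)
w - T(151) = 25600 - 1*(-68) = 25600 + 68 = 25668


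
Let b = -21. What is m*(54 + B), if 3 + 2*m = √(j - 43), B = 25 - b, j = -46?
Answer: -150 + 50*I*√89 ≈ -150.0 + 471.7*I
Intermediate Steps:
B = 46 (B = 25 - 1*(-21) = 25 + 21 = 46)
m = -3/2 + I*√89/2 (m = -3/2 + √(-46 - 43)/2 = -3/2 + √(-89)/2 = -3/2 + (I*√89)/2 = -3/2 + I*√89/2 ≈ -1.5 + 4.717*I)
m*(54 + B) = (-3/2 + I*√89/2)*(54 + 46) = (-3/2 + I*√89/2)*100 = -150 + 50*I*√89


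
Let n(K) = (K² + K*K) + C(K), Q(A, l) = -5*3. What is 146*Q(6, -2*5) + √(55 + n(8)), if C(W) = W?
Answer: -2190 + √191 ≈ -2176.2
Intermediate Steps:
Q(A, l) = -15
n(K) = K + 2*K² (n(K) = (K² + K*K) + K = (K² + K²) + K = 2*K² + K = K + 2*K²)
146*Q(6, -2*5) + √(55 + n(8)) = 146*(-15) + √(55 + 8*(1 + 2*8)) = -2190 + √(55 + 8*(1 + 16)) = -2190 + √(55 + 8*17) = -2190 + √(55 + 136) = -2190 + √191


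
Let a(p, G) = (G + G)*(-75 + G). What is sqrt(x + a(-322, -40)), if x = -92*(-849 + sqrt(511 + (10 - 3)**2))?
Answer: 2*sqrt(21827 - 92*sqrt(35)) ≈ 291.77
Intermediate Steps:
a(p, G) = 2*G*(-75 + G) (a(p, G) = (2*G)*(-75 + G) = 2*G*(-75 + G))
x = 78108 - 368*sqrt(35) (x = -92*(-849 + sqrt(511 + 7**2)) = -92*(-849 + sqrt(511 + 49)) = -92*(-849 + sqrt(560)) = -92*(-849 + 4*sqrt(35)) = 78108 - 368*sqrt(35) ≈ 75931.)
sqrt(x + a(-322, -40)) = sqrt((78108 - 368*sqrt(35)) + 2*(-40)*(-75 - 40)) = sqrt((78108 - 368*sqrt(35)) + 2*(-40)*(-115)) = sqrt((78108 - 368*sqrt(35)) + 9200) = sqrt(87308 - 368*sqrt(35))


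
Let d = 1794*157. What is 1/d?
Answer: 1/281658 ≈ 3.5504e-6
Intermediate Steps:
d = 281658
1/d = 1/281658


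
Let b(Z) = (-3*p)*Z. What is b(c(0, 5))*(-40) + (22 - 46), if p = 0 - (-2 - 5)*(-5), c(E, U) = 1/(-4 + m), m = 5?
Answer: -4224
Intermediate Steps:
c(E, U) = 1 (c(E, U) = 1/(-4 + 5) = 1/1 = 1)
p = -35 (p = 0 - (-7)*(-5) = 0 - 1*35 = 0 - 35 = -35)
b(Z) = 105*Z (b(Z) = (-3*(-35))*Z = 105*Z)
b(c(0, 5))*(-40) + (22 - 46) = (105*1)*(-40) + (22 - 46) = 105*(-40) - 24 = -4200 - 24 = -4224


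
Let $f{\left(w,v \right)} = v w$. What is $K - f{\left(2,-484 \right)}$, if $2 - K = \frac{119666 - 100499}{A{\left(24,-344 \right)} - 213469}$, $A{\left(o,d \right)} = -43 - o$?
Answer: $\frac{207149087}{213536} \approx 970.09$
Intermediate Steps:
$K = \frac{446239}{213536}$ ($K = 2 - \frac{119666 - 100499}{\left(-43 - 24\right) - 213469} = 2 - \frac{19167}{\left(-43 - 24\right) - 213469} = 2 - \frac{19167}{-67 - 213469} = 2 - \frac{19167}{-213536} = 2 - 19167 \left(- \frac{1}{213536}\right) = 2 - - \frac{19167}{213536} = 2 + \frac{19167}{213536} = \frac{446239}{213536} \approx 2.0898$)
$K - f{\left(2,-484 \right)} = \frac{446239}{213536} - \left(-484\right) 2 = \frac{446239}{213536} - -968 = \frac{446239}{213536} + 968 = \frac{207149087}{213536}$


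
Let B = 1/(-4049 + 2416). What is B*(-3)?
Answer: 3/1633 ≈ 0.0018371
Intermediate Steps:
B = -1/1633 (B = 1/(-1633) = -1/1633 ≈ -0.00061237)
B*(-3) = -1/1633*(-3) = 3/1633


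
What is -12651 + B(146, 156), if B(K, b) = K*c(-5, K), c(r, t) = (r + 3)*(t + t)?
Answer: -97915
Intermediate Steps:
c(r, t) = 2*t*(3 + r) (c(r, t) = (3 + r)*(2*t) = 2*t*(3 + r))
B(K, b) = -4*K² (B(K, b) = K*(2*K*(3 - 5)) = K*(2*K*(-2)) = K*(-4*K) = -4*K²)
-12651 + B(146, 156) = -12651 - 4*146² = -12651 - 4*21316 = -12651 - 85264 = -97915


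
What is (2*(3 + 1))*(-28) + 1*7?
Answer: -217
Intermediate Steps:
(2*(3 + 1))*(-28) + 1*7 = (2*4)*(-28) + 7 = 8*(-28) + 7 = -224 + 7 = -217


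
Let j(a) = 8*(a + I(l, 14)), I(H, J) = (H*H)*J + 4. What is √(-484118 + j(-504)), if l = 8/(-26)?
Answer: 5*I*√3299606/13 ≈ 698.65*I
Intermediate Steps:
l = -4/13 (l = 8*(-1/26) = -4/13 ≈ -0.30769)
I(H, J) = 4 + J*H² (I(H, J) = H²*J + 4 = J*H² + 4 = 4 + J*H²)
j(a) = 7200/169 + 8*a (j(a) = 8*(a + (4 + 14*(-4/13)²)) = 8*(a + (4 + 14*(16/169))) = 8*(a + (4 + 224/169)) = 8*(a + 900/169) = 8*(900/169 + a) = 7200/169 + 8*a)
√(-484118 + j(-504)) = √(-484118 + (7200/169 + 8*(-504))) = √(-484118 + (7200/169 - 4032)) = √(-484118 - 674208/169) = √(-82490150/169) = 5*I*√3299606/13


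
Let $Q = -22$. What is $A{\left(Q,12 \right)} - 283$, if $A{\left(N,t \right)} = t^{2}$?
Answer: $-139$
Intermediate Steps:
$A{\left(Q,12 \right)} - 283 = 12^{2} - 283 = 144 - 283 = -139$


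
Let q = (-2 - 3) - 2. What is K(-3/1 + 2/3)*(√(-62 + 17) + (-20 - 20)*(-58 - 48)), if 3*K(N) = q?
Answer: -29680/3 - 7*I*√5 ≈ -9893.3 - 15.652*I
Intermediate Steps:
q = -7 (q = -5 - 2 = -7)
K(N) = -7/3 (K(N) = (⅓)*(-7) = -7/3)
K(-3/1 + 2/3)*(√(-62 + 17) + (-20 - 20)*(-58 - 48)) = -7*(√(-62 + 17) + (-20 - 20)*(-58 - 48))/3 = -7*(√(-45) - 40*(-106))/3 = -7*(3*I*√5 + 4240)/3 = -7*(4240 + 3*I*√5)/3 = -29680/3 - 7*I*√5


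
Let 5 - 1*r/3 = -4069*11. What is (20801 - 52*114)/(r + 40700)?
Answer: 14873/174992 ≈ 0.084992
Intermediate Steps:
r = 134292 (r = 15 - (-12207)*11 = 15 - 3*(-44759) = 15 + 134277 = 134292)
(20801 - 52*114)/(r + 40700) = (20801 - 52*114)/(134292 + 40700) = (20801 - 5928)/174992 = 14873*(1/174992) = 14873/174992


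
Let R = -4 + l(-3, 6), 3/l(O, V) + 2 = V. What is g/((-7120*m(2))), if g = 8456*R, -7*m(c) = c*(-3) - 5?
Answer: 96187/39160 ≈ 2.4563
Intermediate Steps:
m(c) = 5/7 + 3*c/7 (m(c) = -(c*(-3) - 5)/7 = -(-3*c - 5)/7 = -(-5 - 3*c)/7 = 5/7 + 3*c/7)
l(O, V) = 3/(-2 + V)
R = -13/4 (R = -4 + 3/(-2 + 6) = -4 + 3/4 = -4 + 3*(¼) = -4 + ¾ = -13/4 ≈ -3.2500)
g = -27482 (g = 8456*(-13/4) = -27482)
g/((-7120*m(2))) = -27482*(-1/(7120*(5/7 + (3/7)*2))) = -27482*(-1/(7120*(5/7 + 6/7))) = -27482/((-7120/(1/(11/7)))) = -27482/((-7120/7/11)) = -27482/((-7120*11/7)) = -27482/(-78320/7) = -27482*(-7/78320) = 96187/39160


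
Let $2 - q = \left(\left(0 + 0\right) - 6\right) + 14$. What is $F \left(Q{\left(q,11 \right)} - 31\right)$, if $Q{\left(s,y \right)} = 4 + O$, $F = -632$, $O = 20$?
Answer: $4424$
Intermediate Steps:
$q = -6$ ($q = 2 - \left(\left(\left(0 + 0\right) - 6\right) + 14\right) = 2 - \left(\left(0 - 6\right) + 14\right) = 2 - \left(-6 + 14\right) = 2 - 8 = -6$)
$Q{\left(s,y \right)} = 24$ ($Q{\left(s,y \right)} = 4 + 20 = 24$)
$F \left(Q{\left(q,11 \right)} - 31\right) = - 632 \left(24 - 31\right) = \left(-632\right) \left(-7\right) = 4424$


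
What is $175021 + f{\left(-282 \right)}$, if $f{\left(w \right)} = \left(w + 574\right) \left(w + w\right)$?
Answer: $10333$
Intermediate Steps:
$f{\left(w \right)} = 2 w \left(574 + w\right)$ ($f{\left(w \right)} = \left(574 + w\right) 2 w = 2 w \left(574 + w\right)$)
$175021 + f{\left(-282 \right)} = 175021 + 2 \left(-282\right) \left(574 - 282\right) = 175021 + 2 \left(-282\right) 292 = 175021 - 164688 = 10333$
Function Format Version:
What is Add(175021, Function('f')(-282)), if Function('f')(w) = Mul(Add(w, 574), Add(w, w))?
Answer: 10333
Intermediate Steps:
Function('f')(w) = Mul(2, w, Add(574, w)) (Function('f')(w) = Mul(Add(574, w), Mul(2, w)) = Mul(2, w, Add(574, w)))
Add(175021, Function('f')(-282)) = Add(175021, Mul(2, -282, Add(574, -282))) = Add(175021, Mul(2, -282, 292)) = Add(175021, -164688) = 10333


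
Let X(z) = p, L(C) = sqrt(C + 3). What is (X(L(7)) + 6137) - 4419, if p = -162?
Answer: 1556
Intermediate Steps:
L(C) = sqrt(3 + C)
X(z) = -162
(X(L(7)) + 6137) - 4419 = (-162 + 6137) - 4419 = 5975 - 4419 = 1556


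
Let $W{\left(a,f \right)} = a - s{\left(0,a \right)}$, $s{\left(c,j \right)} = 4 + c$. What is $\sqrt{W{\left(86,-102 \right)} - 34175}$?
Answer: $i \sqrt{34093} \approx 184.64 i$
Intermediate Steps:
$W{\left(a,f \right)} = -4 + a$ ($W{\left(a,f \right)} = a - \left(4 + 0\right) = a - 4 = -4 + a$)
$\sqrt{W{\left(86,-102 \right)} - 34175} = \sqrt{\left(-4 + 86\right) - 34175} = \sqrt{82 - 34175} = \sqrt{-34093} = i \sqrt{34093}$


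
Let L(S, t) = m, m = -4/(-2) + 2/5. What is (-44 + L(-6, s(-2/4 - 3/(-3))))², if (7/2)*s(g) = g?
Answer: 43264/25 ≈ 1730.6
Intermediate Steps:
s(g) = 2*g/7
m = 12/5 (m = -4*(-½) + 2*(⅕) = 2 + ⅖ = 12/5 ≈ 2.4000)
L(S, t) = 12/5
(-44 + L(-6, s(-2/4 - 3/(-3))))² = (-44 + 12/5)² = (-208/5)² = 43264/25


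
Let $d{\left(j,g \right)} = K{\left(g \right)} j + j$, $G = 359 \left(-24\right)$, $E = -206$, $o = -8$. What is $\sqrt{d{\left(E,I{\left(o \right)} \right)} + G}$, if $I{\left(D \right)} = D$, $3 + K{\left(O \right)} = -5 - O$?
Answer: $i \sqrt{8822} \approx 93.926 i$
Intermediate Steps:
$K{\left(O \right)} = -8 - O$ ($K{\left(O \right)} = -3 - \left(5 + O\right) = -8 - O$)
$G = -8616$
$d{\left(j,g \right)} = j + j \left(-8 - g\right)$ ($d{\left(j,g \right)} = \left(-8 - g\right) j + j = j \left(-8 - g\right) + j = j + j \left(-8 - g\right)$)
$\sqrt{d{\left(E,I{\left(o \right)} \right)} + G} = \sqrt{\left(-1\right) \left(-206\right) \left(7 - 8\right) - 8616} = \sqrt{\left(-1\right) \left(-206\right) \left(-1\right) - 8616} = \sqrt{-206 - 8616} = \sqrt{-8822} = i \sqrt{8822}$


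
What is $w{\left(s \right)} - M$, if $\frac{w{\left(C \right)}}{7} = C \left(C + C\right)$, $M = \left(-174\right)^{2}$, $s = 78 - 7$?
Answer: $40298$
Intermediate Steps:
$s = 71$ ($s = 78 - 7 = 71$)
$M = 30276$
$w{\left(C \right)} = 14 C^{2}$ ($w{\left(C \right)} = 7 C \left(C + C\right) = 7 C 2 C = 7 \cdot 2 C^{2} = 14 C^{2}$)
$w{\left(s \right)} - M = 14 \cdot 71^{2} - 30276 = 14 \cdot 5041 - 30276 = 70574 - 30276 = 40298$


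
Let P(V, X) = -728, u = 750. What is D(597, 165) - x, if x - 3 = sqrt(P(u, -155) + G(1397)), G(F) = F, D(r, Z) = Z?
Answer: 162 - sqrt(669) ≈ 136.14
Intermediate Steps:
x = 3 + sqrt(669) (x = 3 + sqrt(-728 + 1397) = 3 + sqrt(669) ≈ 28.865)
D(597, 165) - x = 165 - (3 + sqrt(669)) = 165 + (-3 - sqrt(669)) = 162 - sqrt(669)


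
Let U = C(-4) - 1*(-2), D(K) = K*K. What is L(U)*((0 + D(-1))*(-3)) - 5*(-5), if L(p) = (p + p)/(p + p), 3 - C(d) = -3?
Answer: 22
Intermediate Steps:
C(d) = 6 (C(d) = 3 - 1*(-3) = 3 + 3 = 6)
D(K) = K²
U = 8 (U = 6 - 1*(-2) = 6 + 2 = 8)
L(p) = 1 (L(p) = (2*p)/((2*p)) = (2*p)*(1/(2*p)) = 1)
L(U)*((0 + D(-1))*(-3)) - 5*(-5) = 1*((0 + (-1)²)*(-3)) - 5*(-5) = 1*((0 + 1)*(-3)) + 25 = 1*(1*(-3)) + 25 = 1*(-3) + 25 = -3 + 25 = 22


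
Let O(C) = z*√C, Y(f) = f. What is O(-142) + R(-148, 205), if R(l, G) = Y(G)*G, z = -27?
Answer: 42025 - 27*I*√142 ≈ 42025.0 - 321.74*I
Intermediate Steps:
O(C) = -27*√C
R(l, G) = G² (R(l, G) = G*G = G²)
O(-142) + R(-148, 205) = -27*I*√142 + 205² = -27*I*√142 + 42025 = 42025 - 27*I*√142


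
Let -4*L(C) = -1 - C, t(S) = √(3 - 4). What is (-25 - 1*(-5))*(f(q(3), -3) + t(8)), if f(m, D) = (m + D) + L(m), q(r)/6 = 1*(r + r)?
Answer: -845 - 20*I ≈ -845.0 - 20.0*I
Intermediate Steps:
t(S) = I (t(S) = √(-1) = I)
q(r) = 12*r (q(r) = 6*(1*(r + r)) = 6*(1*(2*r)) = 6*(2*r) = 12*r)
L(C) = ¼ + C/4 (L(C) = -(-1 - C)/4 = ¼ + C/4)
f(m, D) = ¼ + D + 5*m/4 (f(m, D) = (m + D) + (¼ + m/4) = (D + m) + (¼ + m/4) = ¼ + D + 5*m/4)
(-25 - 1*(-5))*(f(q(3), -3) + t(8)) = (-25 - 1*(-5))*((¼ - 3 + 5*(12*3)/4) + I) = (-25 + 5)*((¼ - 3 + (5/4)*36) + I) = -20*((¼ - 3 + 45) + I) = -20*(169/4 + I) = -845 - 20*I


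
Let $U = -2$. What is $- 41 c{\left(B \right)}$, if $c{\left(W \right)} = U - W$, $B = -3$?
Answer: $-41$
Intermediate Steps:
$c{\left(W \right)} = -2 - W$
$- 41 c{\left(B \right)} = - 41 \left(-2 - -3\right) = - 41 \left(-2 + 3\right) = \left(-41\right) 1 = -41$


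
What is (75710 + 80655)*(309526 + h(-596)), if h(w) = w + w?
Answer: 48212645910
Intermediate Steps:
h(w) = 2*w
(75710 + 80655)*(309526 + h(-596)) = (75710 + 80655)*(309526 + 2*(-596)) = 156365*(309526 - 1192) = 156365*308334 = 48212645910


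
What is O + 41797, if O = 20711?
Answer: 62508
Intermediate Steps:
O + 41797 = 20711 + 41797 = 62508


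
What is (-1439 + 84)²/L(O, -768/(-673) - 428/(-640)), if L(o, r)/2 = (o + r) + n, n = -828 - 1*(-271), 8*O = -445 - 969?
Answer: -98851586000/78815309 ≈ -1254.2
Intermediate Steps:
O = -707/4 (O = (-445 - 969)/8 = (⅛)*(-1414) = -707/4 ≈ -176.75)
n = -557 (n = -828 + 271 = -557)
L(o, r) = -1114 + 2*o + 2*r (L(o, r) = 2*((o + r) - 557) = 2*(-557 + o + r) = -1114 + 2*o + 2*r)
(-1439 + 84)²/L(O, -768/(-673) - 428/(-640)) = (-1439 + 84)²/(-1114 + 2*(-707/4) + 2*(-768/(-673) - 428/(-640))) = (-1355)²/(-1114 - 707/2 + 2*(-768*(-1/673) - 428*(-1/640))) = 1836025/(-1114 - 707/2 + 2*(768/673 + 107/160)) = 1836025/(-1114 - 707/2 + 2*(194891/107680)) = 1836025/(-1114 - 707/2 + 194891/53840) = 1836025/(-78815309/53840) = 1836025*(-53840/78815309) = -98851586000/78815309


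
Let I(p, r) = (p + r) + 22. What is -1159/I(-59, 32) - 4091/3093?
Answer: 3564332/15465 ≈ 230.48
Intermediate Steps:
I(p, r) = 22 + p + r
-1159/I(-59, 32) - 4091/3093 = -1159/(22 - 59 + 32) - 4091/3093 = -1159/(-5) - 4091*1/3093 = -1159*(-⅕) - 4091/3093 = 1159/5 - 4091/3093 = 3564332/15465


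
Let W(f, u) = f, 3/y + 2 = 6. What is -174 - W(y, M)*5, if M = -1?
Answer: -711/4 ≈ -177.75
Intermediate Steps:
y = 3/4 (y = 3/(-2 + 6) = 3/4 ≈ 0.75000)
-174 - W(y, M)*5 = -174 - 3*5/4 = -174 - 1*15/4 = -174 - 15/4 = -711/4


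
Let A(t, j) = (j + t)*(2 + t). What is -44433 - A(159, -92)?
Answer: -55220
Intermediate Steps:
A(t, j) = (2 + t)*(j + t)
-44433 - A(159, -92) = -44433 - (159² + 2*(-92) + 2*159 - 92*159) = -44433 - (25281 - 184 + 318 - 14628) = -44433 - 1*10787 = -44433 - 10787 = -55220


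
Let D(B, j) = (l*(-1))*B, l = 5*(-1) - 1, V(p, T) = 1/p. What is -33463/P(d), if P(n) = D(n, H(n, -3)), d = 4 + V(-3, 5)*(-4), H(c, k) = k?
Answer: -33463/32 ≈ -1045.7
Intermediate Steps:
l = -6 (l = -5 - 1 = -6)
d = 16/3 (d = 4 - 4/(-3) = 4 - ⅓*(-4) = 4 + 4/3 = 16/3 ≈ 5.3333)
D(B, j) = 6*B (D(B, j) = (-6*(-1))*B = 6*B)
P(n) = 6*n
-33463/P(d) = -33463/(6*(16/3)) = -33463/32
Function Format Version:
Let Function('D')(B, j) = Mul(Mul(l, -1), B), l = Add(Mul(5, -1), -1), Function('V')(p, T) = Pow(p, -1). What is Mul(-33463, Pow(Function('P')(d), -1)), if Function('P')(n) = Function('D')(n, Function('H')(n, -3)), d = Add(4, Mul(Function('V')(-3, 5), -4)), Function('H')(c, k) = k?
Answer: Rational(-33463, 32) ≈ -1045.7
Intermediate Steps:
l = -6 (l = Add(-5, -1) = -6)
d = Rational(16, 3) (d = Add(4, Mul(Pow(-3, -1), -4)) = Add(4, Mul(Rational(-1, 3), -4)) = Add(4, Rational(4, 3)) = Rational(16, 3) ≈ 5.3333)
Function('D')(B, j) = Mul(6, B) (Function('D')(B, j) = Mul(Mul(-6, -1), B) = Mul(6, B))
Function('P')(n) = Mul(6, n)
Mul(-33463, Pow(Function('P')(d), -1)) = Mul(-33463, Pow(Mul(6, Rational(16, 3)), -1)) = Mul(-33463, Pow(32, -1)) = Mul(-33463, Rational(1, 32)) = Rational(-33463, 32)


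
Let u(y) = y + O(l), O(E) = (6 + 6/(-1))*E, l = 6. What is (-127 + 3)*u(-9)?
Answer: 1116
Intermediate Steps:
O(E) = 0 (O(E) = (6 + 6*(-1))*E = (6 - 6)*E = 0*E = 0)
u(y) = y (u(y) = y + 0 = y)
(-127 + 3)*u(-9) = (-127 + 3)*(-9) = -124*(-9) = 1116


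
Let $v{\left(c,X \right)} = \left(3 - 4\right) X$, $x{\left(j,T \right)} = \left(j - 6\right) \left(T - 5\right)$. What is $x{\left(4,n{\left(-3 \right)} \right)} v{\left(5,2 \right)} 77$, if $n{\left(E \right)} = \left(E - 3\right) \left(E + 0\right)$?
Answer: $4004$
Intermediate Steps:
$n{\left(E \right)} = E \left(-3 + E\right)$ ($n{\left(E \right)} = \left(-3 + E\right) E = E \left(-3 + E\right)$)
$x{\left(j,T \right)} = \left(-6 + j\right) \left(-5 + T\right)$
$v{\left(c,X \right)} = - X$
$x{\left(4,n{\left(-3 \right)} \right)} v{\left(5,2 \right)} 77 = \left(30 - 6 \left(- 3 \left(-3 - 3\right)\right) - 20 + - 3 \left(-3 - 3\right) 4\right) \left(\left(-1\right) 2\right) 77 = \left(30 - 6 \left(\left(-3\right) \left(-6\right)\right) - 20 + \left(-3\right) \left(-6\right) 4\right) \left(-2\right) 77 = \left(30 - 108 - 20 + 18 \cdot 4\right) \left(-2\right) 77 = \left(30 - 108 - 20 + 72\right) \left(-2\right) 77 = \left(-26\right) \left(-2\right) 77 = 52 \cdot 77 = 4004$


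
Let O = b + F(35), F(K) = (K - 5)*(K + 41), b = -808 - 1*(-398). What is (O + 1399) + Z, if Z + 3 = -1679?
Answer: 1587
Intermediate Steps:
Z = -1682 (Z = -3 - 1679 = -1682)
b = -410 (b = -808 + 398 = -410)
F(K) = (-5 + K)*(41 + K)
O = 1870 (O = -410 + (-205 + 35² + 36*35) = -410 + (-205 + 1225 + 1260) = -410 + 2280 = 1870)
(O + 1399) + Z = (1870 + 1399) - 1682 = 3269 - 1682 = 1587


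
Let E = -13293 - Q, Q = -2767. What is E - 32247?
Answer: -42773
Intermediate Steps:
E = -10526 (E = -13293 - 1*(-2767) = -13293 + 2767 = -10526)
E - 32247 = -10526 - 32247 = -42773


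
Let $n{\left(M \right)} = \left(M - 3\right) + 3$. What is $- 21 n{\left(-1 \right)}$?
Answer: $21$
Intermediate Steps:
$n{\left(M \right)} = M$ ($n{\left(M \right)} = \left(-3 + M\right) + 3 = M$)
$- 21 n{\left(-1 \right)} = \left(-21\right) \left(-1\right) = 21$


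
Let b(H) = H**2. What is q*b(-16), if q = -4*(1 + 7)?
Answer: -8192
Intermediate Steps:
q = -32 (q = -4*8 = -32)
q*b(-16) = -32*(-16)**2 = -32*256 = -8192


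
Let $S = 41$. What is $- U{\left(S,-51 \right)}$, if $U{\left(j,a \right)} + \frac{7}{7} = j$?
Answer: $-40$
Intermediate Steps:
$U{\left(j,a \right)} = -1 + j$
$- U{\left(S,-51 \right)} = - (-1 + 41) = \left(-1\right) 40 = -40$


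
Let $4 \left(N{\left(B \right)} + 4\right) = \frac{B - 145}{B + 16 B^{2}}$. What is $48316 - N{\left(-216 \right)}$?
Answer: $\frac{144240998761}{2985120} \approx 48320.0$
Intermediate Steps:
$N{\left(B \right)} = -4 + \frac{-145 + B}{4 \left(B + 16 B^{2}\right)}$ ($N{\left(B \right)} = -4 + \frac{\left(B - 145\right) \frac{1}{B + 16 B^{2}}}{4} = -4 + \frac{\left(-145 + B\right) \frac{1}{B + 16 B^{2}}}{4} = -4 + \frac{\frac{1}{B + 16 B^{2}} \left(-145 + B\right)}{4} = -4 + \frac{-145 + B}{4 \left(B + 16 B^{2}\right)}$)
$48316 - N{\left(-216 \right)} = 48316 - \frac{-145 - 256 \left(-216\right)^{2} - -3240}{4 \left(-216\right) \left(1 + 16 \left(-216\right)\right)} = 48316 - \frac{1}{4} \left(- \frac{1}{216}\right) \frac{1}{1 - 3456} \left(-145 - 11943936 + 3240\right) = 48316 - \frac{1}{4} \left(- \frac{1}{216}\right) \frac{1}{-3455} \left(-145 - 11943936 + 3240\right) = 48316 - \frac{1}{4} \left(- \frac{1}{216}\right) \left(- \frac{1}{3455}\right) \left(-11940841\right) = 48316 - - \frac{11940841}{2985120} = 48316 + \frac{11940841}{2985120} = \frac{144240998761}{2985120}$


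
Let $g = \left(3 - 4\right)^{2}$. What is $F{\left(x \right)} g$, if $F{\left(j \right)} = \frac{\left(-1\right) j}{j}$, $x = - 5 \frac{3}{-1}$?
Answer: $-1$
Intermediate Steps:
$x = 15$ ($x = - 5 \cdot 3 \left(-1\right) = \left(-5\right) \left(-3\right) = 15$)
$F{\left(j \right)} = -1$
$g = 1$ ($g = \left(3 + \left(-5 + 1\right)\right)^{2} = \left(3 - 4\right)^{2} = \left(-1\right)^{2} = 1$)
$F{\left(x \right)} g = \left(-1\right) 1 = -1$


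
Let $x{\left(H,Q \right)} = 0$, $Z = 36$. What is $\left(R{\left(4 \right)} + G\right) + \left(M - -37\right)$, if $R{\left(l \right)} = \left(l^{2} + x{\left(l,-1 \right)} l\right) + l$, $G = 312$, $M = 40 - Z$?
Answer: $373$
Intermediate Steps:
$M = 4$ ($M = 40 - 36 = 4$)
$R{\left(l \right)} = l + l^{2}$ ($R{\left(l \right)} = \left(l^{2} + 0 l\right) + l = \left(l^{2} + 0\right) + l = l^{2} + l = l + l^{2}$)
$\left(R{\left(4 \right)} + G\right) + \left(M - -37\right) = \left(4 \left(1 + 4\right) + 312\right) + \left(4 - -37\right) = \left(4 \cdot 5 + 312\right) + \left(4 + 37\right) = \left(20 + 312\right) + 41 = 332 + 41 = 373$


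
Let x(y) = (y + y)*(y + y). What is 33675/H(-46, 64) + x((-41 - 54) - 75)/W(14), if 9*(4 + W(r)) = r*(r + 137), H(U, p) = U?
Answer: -11059125/47794 ≈ -231.39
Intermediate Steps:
W(r) = -4 + r*(137 + r)/9 (W(r) = -4 + (r*(r + 137))/9 = -4 + (r*(137 + r))/9 = -4 + r*(137 + r)/9)
x(y) = 4*y² (x(y) = (2*y)*(2*y) = 4*y²)
33675/H(-46, 64) + x((-41 - 54) - 75)/W(14) = 33675/(-46) + (4*((-41 - 54) - 75)²)/(-4 + (⅑)*14² + (137/9)*14) = 33675*(-1/46) + (4*(-95 - 75)²)/(-4 + (⅑)*196 + 1918/9) = -33675/46 + (4*(-170)²)/(-4 + 196/9 + 1918/9) = -33675/46 + (4*28900)/(2078/9) = -33675/46 + 115600*(9/2078) = -33675/46 + 520200/1039 = -11059125/47794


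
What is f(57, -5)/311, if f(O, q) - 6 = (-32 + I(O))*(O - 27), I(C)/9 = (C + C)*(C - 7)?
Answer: 1538046/311 ≈ 4945.5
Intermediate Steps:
I(C) = 18*C*(-7 + C) (I(C) = 9*((C + C)*(C - 7)) = 9*((2*C)*(-7 + C)) = 9*(2*C*(-7 + C)) = 18*C*(-7 + C))
f(O, q) = 6 + (-32 + 18*O*(-7 + O))*(-27 + O) (f(O, q) = 6 + (-32 + 18*O*(-7 + O))*(O - 27) = 6 + (-32 + 18*O*(-7 + O))*(-27 + O))
f(57, -5)/311 = (870 - 612*57² + 18*57³ + 3370*57)/311 = (870 - 612*3249 + 18*185193 + 192090)*(1/311) = (870 - 1988388 + 3333474 + 192090)*(1/311) = 1538046*(1/311) = 1538046/311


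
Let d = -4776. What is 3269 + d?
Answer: -1507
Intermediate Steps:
3269 + d = 3269 - 4776 = -1507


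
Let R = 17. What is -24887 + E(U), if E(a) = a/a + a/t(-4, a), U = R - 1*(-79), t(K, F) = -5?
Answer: -124526/5 ≈ -24905.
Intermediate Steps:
U = 96 (U = 17 - 1*(-79) = 17 + 79 = 96)
E(a) = 1 - a/5 (E(a) = a/a + a/(-5) = 1 + a*(-1/5) = 1 - a/5)
-24887 + E(U) = -24887 + (1 - 1/5*96) = -24887 + (1 - 96/5) = -24887 - 91/5 = -124526/5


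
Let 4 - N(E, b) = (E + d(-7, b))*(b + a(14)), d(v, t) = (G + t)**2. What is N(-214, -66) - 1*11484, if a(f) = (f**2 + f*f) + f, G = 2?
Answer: -1331360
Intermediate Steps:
a(f) = f + 2*f**2 (a(f) = (f**2 + f**2) + f = 2*f**2 + f = f + 2*f**2)
d(v, t) = (2 + t)**2
N(E, b) = 4 - (406 + b)*(E + (2 + b)**2) (N(E, b) = 4 - (E + (2 + b)**2)*(b + 14*(1 + 2*14)) = 4 - (E + (2 + b)**2)*(b + 14*(1 + 28)) = 4 - (E + (2 + b)**2)*(b + 14*29) = 4 - (E + (2 + b)**2)*(b + 406) = 4 - (E + (2 + b)**2)*(406 + b) = 4 - (406 + b)*(E + (2 + b)**2))
N(-214, -66) - 1*11484 = (4 - 406*(-214) - 406*(2 - 66)**2 - 1*(-214)*(-66) - 1*(-66)*(2 - 66)**2) - 1*11484 = (4 + 86884 - 406*(-64)**2 - 14124 - 1*(-66)*(-64)**2) - 11484 = (4 + 86884 - 406*4096 - 14124 - 1*(-66)*4096) - 11484 = (4 + 86884 - 1662976 - 14124 + 270336) - 11484 = -1319876 - 11484 = -1331360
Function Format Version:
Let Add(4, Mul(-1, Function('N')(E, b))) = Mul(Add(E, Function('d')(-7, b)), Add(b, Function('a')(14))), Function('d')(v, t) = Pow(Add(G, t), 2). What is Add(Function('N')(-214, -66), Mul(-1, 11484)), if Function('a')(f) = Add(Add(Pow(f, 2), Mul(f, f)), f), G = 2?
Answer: -1331360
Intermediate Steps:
Function('a')(f) = Add(f, Mul(2, Pow(f, 2))) (Function('a')(f) = Add(Add(Pow(f, 2), Pow(f, 2)), f) = Add(Mul(2, Pow(f, 2)), f) = Add(f, Mul(2, Pow(f, 2))))
Function('d')(v, t) = Pow(Add(2, t), 2)
Function('N')(E, b) = Add(4, Mul(-1, Add(406, b), Add(E, Pow(Add(2, b), 2)))) (Function('N')(E, b) = Add(4, Mul(-1, Mul(Add(E, Pow(Add(2, b), 2)), Add(b, Mul(14, Add(1, Mul(2, 14))))))) = Add(4, Mul(-1, Mul(Add(E, Pow(Add(2, b), 2)), Add(b, Mul(14, Add(1, 28)))))) = Add(4, Mul(-1, Mul(Add(E, Pow(Add(2, b), 2)), Add(b, Mul(14, 29))))) = Add(4, Mul(-1, Mul(Add(E, Pow(Add(2, b), 2)), Add(b, 406)))) = Add(4, Mul(-1, Mul(Add(E, Pow(Add(2, b), 2)), Add(406, b)))) = Add(4, Mul(-1, Mul(Add(406, b), Add(E, Pow(Add(2, b), 2))))) = Add(4, Mul(-1, Add(406, b), Add(E, Pow(Add(2, b), 2)))))
Add(Function('N')(-214, -66), Mul(-1, 11484)) = Add(Add(4, Mul(-406, -214), Mul(-406, Pow(Add(2, -66), 2)), Mul(-1, -214, -66), Mul(-1, -66, Pow(Add(2, -66), 2))), Mul(-1, 11484)) = Add(Add(4, 86884, Mul(-406, Pow(-64, 2)), -14124, Mul(-1, -66, Pow(-64, 2))), -11484) = Add(Add(4, 86884, Mul(-406, 4096), -14124, Mul(-1, -66, 4096)), -11484) = Add(Add(4, 86884, -1662976, -14124, 270336), -11484) = Add(-1319876, -11484) = -1331360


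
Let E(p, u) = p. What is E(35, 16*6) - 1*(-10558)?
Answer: 10593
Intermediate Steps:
E(35, 16*6) - 1*(-10558) = 35 - 1*(-10558) = 35 + 10558 = 10593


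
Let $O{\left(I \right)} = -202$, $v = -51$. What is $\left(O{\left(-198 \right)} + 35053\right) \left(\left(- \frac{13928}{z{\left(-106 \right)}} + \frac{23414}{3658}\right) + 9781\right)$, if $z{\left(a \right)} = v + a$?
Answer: $\frac{98835895725204}{287153} \approx 3.4419 \cdot 10^{8}$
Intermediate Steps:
$z{\left(a \right)} = -51 + a$
$\left(O{\left(-198 \right)} + 35053\right) \left(\left(- \frac{13928}{z{\left(-106 \right)}} + \frac{23414}{3658}\right) + 9781\right) = \left(-202 + 35053\right) \left(\left(- \frac{13928}{-51 - 106} + \frac{23414}{3658}\right) + 9781\right) = 34851 \left(\left(- \frac{13928}{-157} + 23414 \cdot \frac{1}{3658}\right) + 9781\right) = 34851 \left(\left(\left(-13928\right) \left(- \frac{1}{157}\right) + \frac{11707}{1829}\right) + 9781\right) = 34851 \left(\left(\frac{13928}{157} + \frac{11707}{1829}\right) + 9781\right) = 34851 \left(\frac{27312311}{287153} + 9781\right) = 34851 \cdot \frac{2835955804}{287153} = \frac{98835895725204}{287153}$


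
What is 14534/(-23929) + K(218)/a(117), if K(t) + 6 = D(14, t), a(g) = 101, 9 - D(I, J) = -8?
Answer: -1204715/2416829 ≈ -0.49847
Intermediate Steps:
D(I, J) = 17 (D(I, J) = 9 - 1*(-8) = 9 + 8 = 17)
K(t) = 11 (K(t) = -6 + 17 = 11)
14534/(-23929) + K(218)/a(117) = 14534/(-23929) + 11/101 = 14534*(-1/23929) + 11*(1/101) = -14534/23929 + 11/101 = -1204715/2416829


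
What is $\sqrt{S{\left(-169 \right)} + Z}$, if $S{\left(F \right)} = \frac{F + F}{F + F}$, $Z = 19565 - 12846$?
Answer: $8 \sqrt{105} \approx 81.976$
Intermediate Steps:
$Z = 6719$ ($Z = 19565 - 12846 = 6719$)
$S{\left(F \right)} = 1$ ($S{\left(F \right)} = \frac{2 F}{2 F} = 2 F \frac{1}{2 F} = 1$)
$\sqrt{S{\left(-169 \right)} + Z} = \sqrt{1 + 6719} = \sqrt{6720} = 8 \sqrt{105}$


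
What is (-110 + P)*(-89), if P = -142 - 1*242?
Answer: 43966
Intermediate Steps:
P = -384 (P = -142 - 242 = -384)
(-110 + P)*(-89) = (-110 - 384)*(-89) = -494*(-89) = 43966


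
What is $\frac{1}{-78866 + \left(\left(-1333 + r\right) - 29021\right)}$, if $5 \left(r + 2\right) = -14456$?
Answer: $- \frac{5}{560566} \approx -8.9196 \cdot 10^{-6}$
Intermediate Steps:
$r = - \frac{14466}{5}$ ($r = -2 + \frac{1}{5} \left(-14456\right) = -2 - \frac{14456}{5} = - \frac{14466}{5} \approx -2893.2$)
$\frac{1}{-78866 + \left(\left(-1333 + r\right) - 29021\right)} = \frac{1}{-78866 - \frac{166236}{5}} = \frac{1}{- \frac{560566}{5}} = - \frac{5}{560566}$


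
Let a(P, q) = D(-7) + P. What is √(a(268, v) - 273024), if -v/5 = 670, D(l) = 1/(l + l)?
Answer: I*√53460190/14 ≈ 522.26*I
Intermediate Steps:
D(l) = 1/(2*l)
v = -3350 (v = -5*670 = -3350)
a(P, q) = -1/14 + P (a(P, q) = (½)/(-7) + P = (½)*(-⅐) + P = -1/14 + P)
√(a(268, v) - 273024) = √((-1/14 + 268) - 273024) = √(3751/14 - 273024) = √(-3818585/14) = I*√53460190/14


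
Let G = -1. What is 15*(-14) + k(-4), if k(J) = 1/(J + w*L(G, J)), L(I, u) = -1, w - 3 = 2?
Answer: -1891/9 ≈ -210.11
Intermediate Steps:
w = 5 (w = 3 + 2 = 5)
k(J) = 1/(-5 + J) (k(J) = 1/(J + 5*(-1)) = 1/(J - 5) = 1/(-5 + J))
15*(-14) + k(-4) = 15*(-14) + 1/(-5 - 4) = -210 + 1/(-9) = -210 - ⅑ = -1891/9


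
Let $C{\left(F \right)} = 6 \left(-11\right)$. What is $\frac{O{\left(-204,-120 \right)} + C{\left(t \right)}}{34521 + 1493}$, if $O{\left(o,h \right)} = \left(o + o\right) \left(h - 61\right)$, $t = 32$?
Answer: $\frac{36891}{18007} \approx 2.0487$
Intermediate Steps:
$O{\left(o,h \right)} = 2 o \left(-61 + h\right)$
$C{\left(F \right)} = -66$
$\frac{O{\left(-204,-120 \right)} + C{\left(t \right)}}{34521 + 1493} = \frac{2 \left(-204\right) \left(-61 - 120\right) - 66}{34521 + 1493} = \frac{2 \left(-204\right) \left(-181\right) - 66}{36014} = \left(73848 - 66\right) \frac{1}{36014} = 73782 \cdot \frac{1}{36014} = \frac{36891}{18007}$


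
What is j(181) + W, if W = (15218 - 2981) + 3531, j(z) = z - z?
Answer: 15768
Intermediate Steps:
j(z) = 0
W = 15768 (W = 12237 + 3531 = 15768)
j(181) + W = 0 + 15768 = 15768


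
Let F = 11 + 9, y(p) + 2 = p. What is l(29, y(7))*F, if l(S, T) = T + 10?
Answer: 300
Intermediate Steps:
y(p) = -2 + p
F = 20
l(S, T) = 10 + T
l(29, y(7))*F = (10 + (-2 + 7))*20 = (10 + 5)*20 = 15*20 = 300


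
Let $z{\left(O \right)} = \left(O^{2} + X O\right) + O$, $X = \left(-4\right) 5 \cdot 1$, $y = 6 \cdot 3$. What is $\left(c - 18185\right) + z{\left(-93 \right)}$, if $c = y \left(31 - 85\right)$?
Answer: $-8741$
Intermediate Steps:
$y = 18$
$X = -20$ ($X = \left(-20\right) 1 = -20$)
$z{\left(O \right)} = O^{2} - 19 O$ ($z{\left(O \right)} = \left(O^{2} - 20 O\right) + O = O^{2} - 19 O$)
$c = -972$ ($c = 18 \left(31 - 85\right) = 18 \left(-54\right) = -972$)
$\left(c - 18185\right) + z{\left(-93 \right)} = \left(-972 - 18185\right) - 93 \left(-19 - 93\right) = -19157 - -10416 = -19157 + 10416 = -8741$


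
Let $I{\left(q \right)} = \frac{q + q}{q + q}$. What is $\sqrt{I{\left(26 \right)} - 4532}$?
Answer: $i \sqrt{4531} \approx 67.313 i$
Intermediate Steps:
$I{\left(q \right)} = 1$ ($I{\left(q \right)} = \frac{2 q}{2 q} = 2 q \frac{1}{2 q} = 1$)
$\sqrt{I{\left(26 \right)} - 4532} = \sqrt{1 - 4532} = \sqrt{-4531} = i \sqrt{4531}$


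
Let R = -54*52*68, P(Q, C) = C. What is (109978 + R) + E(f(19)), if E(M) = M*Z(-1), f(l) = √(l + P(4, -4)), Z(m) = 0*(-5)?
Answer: -80966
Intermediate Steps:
Z(m) = 0
f(l) = √(-4 + l) (f(l) = √(l - 4) = √(-4 + l))
R = -190944 (R = -2808*68 = -190944)
E(M) = 0 (E(M) = M*0 = 0)
(109978 + R) + E(f(19)) = (109978 - 190944) + 0 = -80966 + 0 = -80966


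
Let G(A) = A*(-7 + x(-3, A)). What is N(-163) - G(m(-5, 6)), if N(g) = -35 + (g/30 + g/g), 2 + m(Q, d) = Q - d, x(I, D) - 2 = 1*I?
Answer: -4303/30 ≈ -143.43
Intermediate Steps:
x(I, D) = 2 + I (x(I, D) = 2 + 1*I = 2 + I)
m(Q, d) = -2 + Q - d (m(Q, d) = -2 + (Q - d) = -2 + Q - d)
G(A) = -8*A (G(A) = A*(-7 + (2 - 3)) = A*(-7 - 1) = A*(-8) = -8*A)
N(g) = -34 + g/30 (N(g) = -35 + (g*(1/30) + 1) = -35 + (g/30 + 1) = -35 + (1 + g/30) = -34 + g/30)
N(-163) - G(m(-5, 6)) = (-34 + (1/30)*(-163)) - (-8)*(-2 - 5 - 1*6) = (-34 - 163/30) - (-8)*(-2 - 5 - 6) = -1183/30 - (-8)*(-13) = -1183/30 - 1*104 = -1183/30 - 104 = -4303/30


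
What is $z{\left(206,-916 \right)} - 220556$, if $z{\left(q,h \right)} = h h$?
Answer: $618500$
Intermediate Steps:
$z{\left(q,h \right)} = h^{2}$
$z{\left(206,-916 \right)} - 220556 = \left(-916\right)^{2} - 220556 = 839056 - 220556 = 618500$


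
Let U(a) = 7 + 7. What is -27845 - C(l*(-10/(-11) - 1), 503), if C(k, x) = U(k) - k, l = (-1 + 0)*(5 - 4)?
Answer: -306448/11 ≈ -27859.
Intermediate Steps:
l = -1 (l = -1*1 = -1)
U(a) = 14
C(k, x) = 14 - k
-27845 - C(l*(-10/(-11) - 1), 503) = -27845 - (14 - (-1)*(-10/(-11) - 1)) = -27845 - (14 - (-1)*(-10*(-1/11) - 1)) = -27845 - (14 - (-1)*(10/11 - 1)) = -27845 - (14 - (-1)*(-1)/11) = -27845 - (14 - 1*1/11) = -27845 - (14 - 1/11) = -27845 - 1*153/11 = -27845 - 153/11 = -306448/11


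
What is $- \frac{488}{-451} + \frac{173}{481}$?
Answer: $\frac{312751}{216931} \approx 1.4417$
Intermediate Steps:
$- \frac{488}{-451} + \frac{173}{481} = \left(-488\right) \left(- \frac{1}{451}\right) + 173 \cdot \frac{1}{481} = \frac{488}{451} + \frac{173}{481} = \frac{312751}{216931}$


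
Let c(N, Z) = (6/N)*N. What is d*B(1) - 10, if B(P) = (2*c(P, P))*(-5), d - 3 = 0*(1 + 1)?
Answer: -190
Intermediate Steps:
c(N, Z) = 6
d = 3 (d = 3 + 0*(1 + 1) = 3 + 0*2 = 3 + 0 = 3)
B(P) = -60 (B(P) = (2*6)*(-5) = 12*(-5) = -60)
d*B(1) - 10 = 3*(-60) - 10 = -180 - 10 = -190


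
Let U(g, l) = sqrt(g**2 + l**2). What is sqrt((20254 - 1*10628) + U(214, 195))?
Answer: sqrt(9626 + sqrt(83821)) ≈ 99.577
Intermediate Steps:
sqrt((20254 - 1*10628) + U(214, 195)) = sqrt((20254 - 1*10628) + sqrt(214**2 + 195**2)) = sqrt((20254 - 10628) + sqrt(45796 + 38025)) = sqrt(9626 + sqrt(83821))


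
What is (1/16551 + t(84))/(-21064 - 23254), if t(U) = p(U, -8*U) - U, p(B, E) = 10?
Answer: 1224773/733507218 ≈ 0.0016697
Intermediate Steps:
t(U) = 10 - U
(1/16551 + t(84))/(-21064 - 23254) = (1/16551 + (10 - 1*84))/(-21064 - 23254) = (1/16551 + (10 - 84))/(-44318) = (1/16551 - 74)*(-1/44318) = -1224773/16551*(-1/44318) = 1224773/733507218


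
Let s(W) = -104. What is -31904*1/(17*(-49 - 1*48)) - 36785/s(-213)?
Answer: 63976481/171496 ≈ 373.05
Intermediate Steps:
-31904*1/(17*(-49 - 1*48)) - 36785/s(-213) = -31904*1/(17*(-49 - 1*48)) - 36785/(-104) = -31904*1/(17*(-49 - 48)) - 36785*(-1/104) = -31904/(17*(-97)) + 36785/104 = -31904/(-1649) + 36785/104 = -31904*(-1/1649) + 36785/104 = 31904/1649 + 36785/104 = 63976481/171496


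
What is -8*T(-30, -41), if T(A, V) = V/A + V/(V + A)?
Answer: -16564/1065 ≈ -15.553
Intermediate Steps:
T(A, V) = V/A + V/(A + V)
-8*T(-30, -41) = -(-328)*(-41 + 2*(-30))/((-30)*(-30 - 41)) = -(-328)*(-1)*(-41 - 60)/(30*(-71)) = -(-328)*(-1)*(-1)*(-101)/(30*71) = -8*4141/2130 = -16564/1065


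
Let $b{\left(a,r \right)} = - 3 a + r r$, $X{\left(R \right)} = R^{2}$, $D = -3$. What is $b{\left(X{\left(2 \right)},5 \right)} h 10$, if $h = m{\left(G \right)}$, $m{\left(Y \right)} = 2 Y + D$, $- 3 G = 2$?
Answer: $- \frac{1690}{3} \approx -563.33$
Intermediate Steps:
$G = - \frac{2}{3}$ ($G = \left(- \frac{1}{3}\right) 2 = - \frac{2}{3} \approx -0.66667$)
$m{\left(Y \right)} = -3 + 2 Y$ ($m{\left(Y \right)} = 2 Y - 3 = -3 + 2 Y$)
$h = - \frac{13}{3}$ ($h = -3 + 2 \left(- \frac{2}{3}\right) = -3 - \frac{4}{3} = - \frac{13}{3} \approx -4.3333$)
$b{\left(a,r \right)} = r^{2} - 3 a$ ($b{\left(a,r \right)} = - 3 a + r^{2} = r^{2} - 3 a$)
$b{\left(X{\left(2 \right)},5 \right)} h 10 = \left(5^{2} - 3 \cdot 2^{2}\right) \left(- \frac{13}{3}\right) 10 = \left(25 - 12\right) \left(- \frac{13}{3}\right) 10 = 13 \left(- \frac{13}{3}\right) 10 = \left(- \frac{169}{3}\right) 10 = - \frac{1690}{3}$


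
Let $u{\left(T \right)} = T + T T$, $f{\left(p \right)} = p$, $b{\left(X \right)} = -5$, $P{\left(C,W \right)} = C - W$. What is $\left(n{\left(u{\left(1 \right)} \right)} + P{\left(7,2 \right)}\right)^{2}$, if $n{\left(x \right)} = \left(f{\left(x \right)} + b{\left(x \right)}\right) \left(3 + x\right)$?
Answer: $100$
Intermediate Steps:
$u{\left(T \right)} = T + T^{2}$
$n{\left(x \right)} = \left(-5 + x\right) \left(3 + x\right)$ ($n{\left(x \right)} = \left(x - 5\right) \left(3 + x\right) = \left(-5 + x\right) \left(3 + x\right)$)
$\left(n{\left(u{\left(1 \right)} \right)} + P{\left(7,2 \right)}\right)^{2} = \left(\left(-15 + \left(1 \left(1 + 1\right)\right)^{2} - 2 \cdot 1 \left(1 + 1\right)\right) + \left(7 - 2\right)\right)^{2} = \left(\left(-15 + \left(1 \cdot 2\right)^{2} - 2 \cdot 1 \cdot 2\right) + \left(7 - 2\right)\right)^{2} = \left(\left(-15 + 2^{2} - 4\right) + 5\right)^{2} = \left(\left(-15 + 4 - 4\right) + 5\right)^{2} = \left(-15 + 5\right)^{2} = \left(-10\right)^{2} = 100$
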